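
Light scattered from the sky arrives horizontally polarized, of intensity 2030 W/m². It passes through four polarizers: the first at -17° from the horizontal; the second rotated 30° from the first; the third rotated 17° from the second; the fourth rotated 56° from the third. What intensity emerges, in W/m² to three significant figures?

I₁ = 2030 W/m² · cos²(17°) = 1856 W/m².
I₂ = I₁ · cos²(30°) = 1856 · 0.75 = 1392 W/m².
I₃ = I₂ · cos²(17°) = 1392 · 0.9145 = 1273 W/m².
I₄ = I₃ · cos²(56°) = 1273 · 0.3127 = 398.2 W/m².

I ≈ 398 W/m²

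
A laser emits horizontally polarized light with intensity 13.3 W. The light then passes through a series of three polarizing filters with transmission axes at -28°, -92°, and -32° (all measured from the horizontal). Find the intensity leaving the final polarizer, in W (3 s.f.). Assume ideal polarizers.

I ≈ 0.498 W

I₁ = 13.3 W · cos²(28°) = 10.37 W.
I₂ = I₁ · cos²(64°) = 10.37 · 0.1922 = 1.993 W.
I₃ = I₂ · cos²(60°) = 1.993 · 0.25 = 0.4981 W.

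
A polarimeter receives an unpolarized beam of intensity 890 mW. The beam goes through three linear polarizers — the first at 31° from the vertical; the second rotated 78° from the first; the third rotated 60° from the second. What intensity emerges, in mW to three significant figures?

I ≈ 4.81 mW

Unpolarized light through the first polarizer → I₁ = 890 mW/2 = 445 mW, polarized at 31°.
I₂ = I₁ · cos²(78°) = 445 · 0.04323 = 19.24 mW.
I₃ = I₂ · cos²(60°) = 19.24 · 0.25 = 4.809 mW.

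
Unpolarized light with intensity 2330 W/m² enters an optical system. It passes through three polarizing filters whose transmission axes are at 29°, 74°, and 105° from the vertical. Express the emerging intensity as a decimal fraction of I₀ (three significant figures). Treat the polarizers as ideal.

I/I₀ ≈ 0.184

Unpolarized light through the first polarizer → I₁ = 2330 W/m²/2 = 1165 W/m², polarized at 29°.
I₂ = I₁ · cos²(45°) = 1165 · 0.5 = 582.5 W/m².
I₃ = I₂ · cos²(31°) = 582.5 · 0.7347 = 428 W/m².
Transmitted fraction = 0.1837.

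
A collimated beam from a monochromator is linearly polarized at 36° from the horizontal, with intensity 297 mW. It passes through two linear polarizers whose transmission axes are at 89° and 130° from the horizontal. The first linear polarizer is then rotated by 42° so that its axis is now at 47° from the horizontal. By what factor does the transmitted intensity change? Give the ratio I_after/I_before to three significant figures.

Before rotation:
By Malus's law, I₁ = I₀ cos²(89° − 36°) = I₀ cos²(53°) = 0.3622 I₀.
I₂ = I₁ cos²(130° − 89°) = 0.3622 I₀ · cos²(41°) = 0.2063 I₀.
After rotation:
I₁ = I₀ cos²(47° − 36°) = I₀ cos²(11°) = 0.9636 I₀.
I₂ = I₁ cos²(130° − 47°) = 0.9636 I₀ · cos²(83°) = 0.01431 I₀.
Ratio = 0.01431 / 0.2063 = 0.06937.

I_new/I_old ≈ 0.0694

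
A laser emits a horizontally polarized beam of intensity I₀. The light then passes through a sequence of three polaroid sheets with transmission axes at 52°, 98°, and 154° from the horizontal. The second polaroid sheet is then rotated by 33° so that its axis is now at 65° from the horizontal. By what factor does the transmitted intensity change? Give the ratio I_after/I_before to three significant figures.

Before rotation:
I₁ = I₀ cos²(52° − 0°) = I₀ cos²(52°) = 0.379 I₀.
I₂ = I₁ cos²(98° − 52°) = 0.379 I₀ · cos²(46°) = 0.1829 I₀.
I₃ = I₂ cos²(154° − 98°) = 0.1829 I₀ · cos²(56°) = 0.05719 I₀.
After rotation:
I₁ = I₀ cos²(52° − 0°) = I₀ cos²(52°) = 0.379 I₀.
I₂ = I₁ cos²(65° − 52°) = 0.379 I₀ · cos²(13°) = 0.3599 I₀.
I₃ = I₂ cos²(154° − 65°) = 0.3599 I₀ · cos²(89°) = 0.0001096 I₀.
Ratio = 0.0001096 / 0.05719 = 0.001916.

I_new/I_old ≈ 0.00192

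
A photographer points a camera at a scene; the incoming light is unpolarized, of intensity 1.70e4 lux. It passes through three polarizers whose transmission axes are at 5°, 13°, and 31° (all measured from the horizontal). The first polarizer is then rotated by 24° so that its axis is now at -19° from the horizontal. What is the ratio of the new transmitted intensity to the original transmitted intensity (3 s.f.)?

Before rotation:
Unpolarized light through the first polarizer → I₁ = ½ I₀, now polarized at 5°.
I₂ = I₁ cos²(13° − 5°) = 0.5 I₀ · cos²(8°) = 0.4903 I₀.
I₃ = I₂ cos²(31° − 13°) = 0.4903 I₀ · cos²(18°) = 0.4435 I₀.
After rotation:
Unpolarized light through the first polarizer → I₁ = ½ I₀, now polarized at -19°.
I₂ = I₁ cos²(13° + 19°) = 0.5 I₀ · cos²(32°) = 0.3596 I₀.
I₃ = I₂ cos²(31° − 13°) = 0.3596 I₀ · cos²(18°) = 0.3253 I₀.
Ratio = 0.3253 / 0.4435 = 0.7334.

I_new/I_old ≈ 0.733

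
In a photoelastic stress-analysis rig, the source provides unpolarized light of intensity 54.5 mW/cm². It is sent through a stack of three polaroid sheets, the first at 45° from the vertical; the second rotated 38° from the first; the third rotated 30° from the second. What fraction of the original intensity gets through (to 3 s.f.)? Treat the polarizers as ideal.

I/I₀ ≈ 0.233

Unpolarized light through the first polarizer → I₁ = 54.5 mW/cm²/2 = 27.25 mW/cm², polarized at 45°.
I₂ = I₁ · cos²(38°) = 27.25 · 0.621 = 16.92 mW/cm².
I₃ = I₂ · cos²(30°) = 16.92 · 0.75 = 12.69 mW/cm².
Transmitted fraction = 0.2329.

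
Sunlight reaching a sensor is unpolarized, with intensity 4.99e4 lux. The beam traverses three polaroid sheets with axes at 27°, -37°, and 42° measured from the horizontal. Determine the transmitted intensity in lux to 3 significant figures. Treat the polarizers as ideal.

Unpolarized light through the first polarizer → I₁ = 4.99e4 lux/2 = 2.495e+04 lux, polarized at 27°.
I₂ = I₁ · cos²(64°) = 2.495e+04 · 0.1922 = 4795 lux.
I₃ = I₂ · cos²(79°) = 4795 · 0.03641 = 174.6 lux.

I ≈ 175 lux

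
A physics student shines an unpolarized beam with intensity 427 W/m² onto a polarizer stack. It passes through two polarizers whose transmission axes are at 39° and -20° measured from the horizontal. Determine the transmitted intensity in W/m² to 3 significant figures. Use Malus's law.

I ≈ 56.6 W/m²

Unpolarized light through the first polarizer → I₁ = 427 W/m²/2 = 213.5 W/m², polarized at 39°.
I₂ = I₁ · cos²(59°) = 213.5 · 0.2653 = 56.63 W/m².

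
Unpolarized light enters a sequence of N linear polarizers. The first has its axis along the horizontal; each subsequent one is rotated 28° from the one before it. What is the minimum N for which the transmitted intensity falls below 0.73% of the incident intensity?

First polarizer halves the unpolarized light: factor 1/2.
Each further stage multiplies by cos²(28°) = 0.7796.
After N polarizers: T = 0.5·0.7796^(N−1). Require T < 0.0073 ⇒ N−1 > ln(0.0073/0.5)/ln(0.7796) = 16.98, so N−1 ≥ 17 and N = 18.
Check: N=18 gives T = 0.007257 < 0.0073; N=17 gives T = 0.009309.

N = 18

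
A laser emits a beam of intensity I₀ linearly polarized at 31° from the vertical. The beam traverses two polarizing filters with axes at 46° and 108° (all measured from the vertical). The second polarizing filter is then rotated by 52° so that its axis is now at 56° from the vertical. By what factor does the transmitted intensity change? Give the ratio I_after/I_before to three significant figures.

Before rotation:
I₁ = I₀ cos²(46° − 31°) = I₀ cos²(15°) = 0.933 I₀.
I₂ = I₁ cos²(108° − 46°) = 0.933 I₀ · cos²(62°) = 0.2056 I₀.
After rotation:
I₁ = I₀ cos²(46° − 31°) = I₀ cos²(15°) = 0.933 I₀.
I₂ = I₁ cos²(56° − 46°) = 0.933 I₀ · cos²(10°) = 0.9049 I₀.
Ratio = 0.9049 / 0.2056 = 4.4.

I_new/I_old ≈ 4.40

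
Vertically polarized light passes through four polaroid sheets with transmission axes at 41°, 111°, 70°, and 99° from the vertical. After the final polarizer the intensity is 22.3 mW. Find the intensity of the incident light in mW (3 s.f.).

By Malus's law, I₁ = I₀ cos²(41° − 0°) = I₀ cos²(41°) = 0.5696 I₀.
I₂ = I₁ cos²(111° − 41°) = 0.5696 I₀ · cos²(70°) = 0.06663 I₀.
I₃ = I₂ cos²(70° − 111°) = 0.06663 I₀ · cos²(41°) = 0.03795 I₀.
I₄ = I₃ cos²(99° − 70°) = 0.03795 I₀ · cos²(29°) = 0.02903 I₀.
So 22.3 mW = 0.02903 I₀, giving I₀ = 22.3/0.02903 = 768.1 mW.

I₀ ≈ 768 mW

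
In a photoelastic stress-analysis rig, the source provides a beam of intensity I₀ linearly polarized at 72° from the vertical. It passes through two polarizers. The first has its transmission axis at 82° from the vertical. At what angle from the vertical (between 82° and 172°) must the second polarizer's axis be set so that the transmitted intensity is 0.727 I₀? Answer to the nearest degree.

θ ≈ 112°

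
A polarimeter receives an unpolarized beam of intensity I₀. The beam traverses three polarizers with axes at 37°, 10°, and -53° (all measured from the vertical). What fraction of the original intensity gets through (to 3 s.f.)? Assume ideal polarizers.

Unpolarized light through the first polarizer → I₁ = ½ I₀, now polarized at 37°.
I₂ = I₁ cos²(10° − 37°) = 0.5 I₀ · cos²(27°) = 0.3969 I₀.
I₃ = I₂ cos²(-53° − 10°) = 0.3969 I₀ · cos²(63°) = 0.08181 I₀.
Transmitted fraction = 0.08181.

≈ 0.0818 I₀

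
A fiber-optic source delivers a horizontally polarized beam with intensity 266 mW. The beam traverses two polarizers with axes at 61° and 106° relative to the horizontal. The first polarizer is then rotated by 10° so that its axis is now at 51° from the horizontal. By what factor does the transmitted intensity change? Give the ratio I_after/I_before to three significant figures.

Before rotation:
I₁ = I₀ cos²(61° − 0°) = I₀ cos²(61°) = 0.235 I₀.
I₂ = I₁ cos²(106° − 61°) = 0.235 I₀ · cos²(45°) = 0.1175 I₀.
After rotation:
I₁ = I₀ cos²(51° − 0°) = I₀ cos²(51°) = 0.396 I₀.
I₂ = I₁ cos²(106° − 51°) = 0.396 I₀ · cos²(55°) = 0.1303 I₀.
Ratio = 0.1303 / 0.1175 = 1.109.

I_new/I_old ≈ 1.11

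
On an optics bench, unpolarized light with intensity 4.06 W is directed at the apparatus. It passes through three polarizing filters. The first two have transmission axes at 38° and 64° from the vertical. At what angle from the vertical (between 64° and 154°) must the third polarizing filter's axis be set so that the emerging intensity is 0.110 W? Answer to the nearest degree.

Unpolarized light through the first polarizer → I₁ = ½ I₀, now polarized at 38°.
I₂ = I₁ cos²(64° − 38°) = 0.5 I₀ · cos²(26°) = 0.4039 I₀.
Target fraction: 0.110 / 4.06 W = 0.02709 of I₀.
Need I₃/I₀ = 0.02709, so cos²(θ − 64°) = 0.02709 / 0.4039 = 0.06708.
θ − 64° = arccos(√0.06708) = 75.0°, giving θ ≈ 64 + 75.0 = 139.0°.

θ ≈ 139°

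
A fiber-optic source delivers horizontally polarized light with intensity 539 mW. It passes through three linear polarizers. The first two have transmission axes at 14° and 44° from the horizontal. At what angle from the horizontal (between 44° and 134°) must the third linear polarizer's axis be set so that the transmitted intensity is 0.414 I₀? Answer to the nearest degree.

θ ≈ 84°

I₁ = I₀ cos²(14° − 0°) = I₀ cos²(14°) = 0.9415 I₀.
I₂ = I₁ cos²(44° − 14°) = 0.9415 I₀ · cos²(30°) = 0.7061 I₀.
Need I₃/I₀ = 0.414, so cos²(θ − 44°) = 0.414 / 0.7061 = 0.5863.
θ − 44° = arccos(√0.5863) = 40.0°, giving θ ≈ 44 + 40.0 = 84.0°.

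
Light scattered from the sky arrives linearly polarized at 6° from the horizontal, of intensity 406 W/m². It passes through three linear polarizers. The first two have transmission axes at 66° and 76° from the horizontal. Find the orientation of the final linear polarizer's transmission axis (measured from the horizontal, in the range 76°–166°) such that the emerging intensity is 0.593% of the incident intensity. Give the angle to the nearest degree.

θ ≈ 157°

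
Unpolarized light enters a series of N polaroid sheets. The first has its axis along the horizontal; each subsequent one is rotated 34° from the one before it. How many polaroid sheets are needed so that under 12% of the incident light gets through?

N = 5

First polarizer halves the unpolarized light: factor 1/2.
Each further stage multiplies by cos²(34°) = 0.6873.
After N polarizers: T = 0.5·0.6873^(N−1). Require T < 0.12 ⇒ N−1 > ln(0.12/0.5)/ln(0.6873) = 3.81, so N−1 ≥ 4 and N = 5.
Check: N=5 gives T = 0.1116 < 0.12; N=4 gives T = 0.1623.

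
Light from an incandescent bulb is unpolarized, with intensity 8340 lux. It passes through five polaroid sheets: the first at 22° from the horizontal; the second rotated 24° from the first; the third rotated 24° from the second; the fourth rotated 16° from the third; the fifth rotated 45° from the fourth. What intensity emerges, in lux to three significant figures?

I ≈ 1340 lux

Unpolarized light through the first polarizer → I₁ = 8340 lux/2 = 4170 lux, polarized at 22°.
I₂ = I₁ · cos²(24°) = 4170 · 0.8346 = 3480 lux.
I₃ = I₂ · cos²(24°) = 3480 · 0.8346 = 2904 lux.
I₄ = I₃ · cos²(16°) = 2904 · 0.924 = 2684 lux.
I₅ = I₄ · cos²(45°) = 2684 · 0.5 = 1342 lux.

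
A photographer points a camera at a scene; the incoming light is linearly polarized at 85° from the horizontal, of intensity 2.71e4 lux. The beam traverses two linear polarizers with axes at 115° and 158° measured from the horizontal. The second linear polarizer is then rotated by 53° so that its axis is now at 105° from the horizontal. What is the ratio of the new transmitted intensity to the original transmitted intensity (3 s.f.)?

I_new/I_old ≈ 1.81

Before rotation:
By Malus's law, I₁ = I₀ cos²(115° − 85°) = I₀ cos²(30°) = 0.75 I₀.
I₂ = I₁ cos²(158° − 115°) = 0.75 I₀ · cos²(43°) = 0.4012 I₀.
After rotation:
I₁ = I₀ cos²(115° − 85°) = I₀ cos²(30°) = 0.75 I₀.
I₂ = I₁ cos²(105° − 115°) = 0.75 I₀ · cos²(10°) = 0.7274 I₀.
Ratio = 0.7274 / 0.4012 = 1.813.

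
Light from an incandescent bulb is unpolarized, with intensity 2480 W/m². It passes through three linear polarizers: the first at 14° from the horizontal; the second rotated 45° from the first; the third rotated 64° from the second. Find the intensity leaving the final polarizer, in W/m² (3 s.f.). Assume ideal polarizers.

Unpolarized light through the first polarizer → I₁ = 2480 W/m²/2 = 1240 W/m², polarized at 14°.
I₂ = I₁ · cos²(45°) = 1240 · 0.5 = 620 W/m².
I₃ = I₂ · cos²(64°) = 620 · 0.1922 = 119.1 W/m².

I ≈ 119 W/m²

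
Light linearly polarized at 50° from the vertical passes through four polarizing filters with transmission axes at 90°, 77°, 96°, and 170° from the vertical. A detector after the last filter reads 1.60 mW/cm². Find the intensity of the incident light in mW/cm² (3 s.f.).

I₁ = I₀ cos²(90° − 50°) = I₀ cos²(40°) = 0.5868 I₀.
I₂ = I₁ cos²(77° − 90°) = 0.5868 I₀ · cos²(13°) = 0.5571 I₀.
I₃ = I₂ cos²(96° − 77°) = 0.5571 I₀ · cos²(19°) = 0.4981 I₀.
I₄ = I₃ cos²(170° − 96°) = 0.4981 I₀ · cos²(74°) = 0.03784 I₀.
So 1.60 mW/cm² = 0.03784 I₀, giving I₀ = 1.60/0.03784 = 42.28 mW/cm².

I₀ ≈ 42.3 mW/cm²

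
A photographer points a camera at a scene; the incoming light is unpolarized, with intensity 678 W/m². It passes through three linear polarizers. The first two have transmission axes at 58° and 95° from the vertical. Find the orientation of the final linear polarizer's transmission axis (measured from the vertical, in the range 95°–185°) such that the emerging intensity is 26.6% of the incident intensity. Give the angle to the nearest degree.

θ ≈ 119°

Unpolarized light through the first polarizer → I₁ = ½ I₀, now polarized at 58°.
I₂ = I₁ cos²(95° − 58°) = 0.5 I₀ · cos²(37°) = 0.3189 I₀.
Need I₃/I₀ = 0.266, so cos²(θ − 95°) = 0.266 / 0.3189 = 0.8341.
θ − 95° = arccos(√0.8341) = 24.0°, giving θ ≈ 95 + 24.0 = 119.0°.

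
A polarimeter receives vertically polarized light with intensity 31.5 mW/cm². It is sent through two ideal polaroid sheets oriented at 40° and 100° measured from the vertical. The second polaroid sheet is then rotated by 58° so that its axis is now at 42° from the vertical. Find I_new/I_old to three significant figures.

I_new/I_old ≈ 4.00

Before rotation:
By Malus's law, I₁ = I₀ cos²(40° − 0°) = I₀ cos²(40°) = 0.5868 I₀.
I₂ = I₁ cos²(100° − 40°) = 0.5868 I₀ · cos²(60°) = 0.1467 I₀.
After rotation:
I₁ = I₀ cos²(40° − 0°) = I₀ cos²(40°) = 0.5868 I₀.
I₂ = I₁ cos²(42° − 40°) = 0.5868 I₀ · cos²(2°) = 0.5861 I₀.
Ratio = 0.5861 / 0.1467 = 3.995.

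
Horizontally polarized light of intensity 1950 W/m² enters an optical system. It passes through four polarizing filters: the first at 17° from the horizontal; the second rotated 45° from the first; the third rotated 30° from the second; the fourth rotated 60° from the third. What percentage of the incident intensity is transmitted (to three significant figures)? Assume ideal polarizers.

≈ 8.57%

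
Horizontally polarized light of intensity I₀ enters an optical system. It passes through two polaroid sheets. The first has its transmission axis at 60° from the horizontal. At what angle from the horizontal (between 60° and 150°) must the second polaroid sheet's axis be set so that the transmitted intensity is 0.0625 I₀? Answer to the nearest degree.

θ ≈ 120°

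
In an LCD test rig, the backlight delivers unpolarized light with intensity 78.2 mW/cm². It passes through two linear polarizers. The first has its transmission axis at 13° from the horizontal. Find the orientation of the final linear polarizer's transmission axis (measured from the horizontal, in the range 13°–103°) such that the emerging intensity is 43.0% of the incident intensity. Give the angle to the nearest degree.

Unpolarized light through the first polarizer → I₁ = ½ I₀, now polarized at 13°.
Need I₂/I₀ = 0.43, so cos²(θ − 13°) = 0.43 / 0.5 = 0.86.
θ − 13° = arccos(√0.86) = 22.0°, giving θ ≈ 13 + 22.0 = 35.0°.

θ ≈ 35°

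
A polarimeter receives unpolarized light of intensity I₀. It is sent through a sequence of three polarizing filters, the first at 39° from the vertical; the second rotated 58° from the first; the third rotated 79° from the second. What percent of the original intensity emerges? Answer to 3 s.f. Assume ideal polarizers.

≈ 0.511%

Unpolarized light through the first polarizer → I₁ = ½ I₀, now polarized at 39°.
I₂ = I₁ cos²(58°) = 0.5 · 0.2808 I₀ = 0.1404 I₀.
I₃ = I₂ cos²(79°) = 0.1404 · 0.03641 I₀ = 0.005112 I₀.
That is 0.5112% of the incident intensity.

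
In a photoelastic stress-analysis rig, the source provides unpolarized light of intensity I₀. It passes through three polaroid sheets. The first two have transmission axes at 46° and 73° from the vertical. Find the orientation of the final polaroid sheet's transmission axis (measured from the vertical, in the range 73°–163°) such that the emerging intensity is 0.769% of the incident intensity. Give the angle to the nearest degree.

θ ≈ 155°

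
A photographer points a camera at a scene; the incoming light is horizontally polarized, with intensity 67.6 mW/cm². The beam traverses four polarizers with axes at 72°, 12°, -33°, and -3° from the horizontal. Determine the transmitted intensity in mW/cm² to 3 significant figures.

By Malus's law, I₁ = 67.6 mW/cm² · cos²(72°) = 6.455 mW/cm².
I₂ = I₁ · cos²(60°) = 6.455 · 0.25 = 1.614 mW/cm².
I₃ = I₂ · cos²(45°) = 1.614 · 0.5 = 0.8069 mW/cm².
I₄ = I₃ · cos²(30°) = 0.8069 · 0.75 = 0.6052 mW/cm².

I ≈ 0.605 mW/cm²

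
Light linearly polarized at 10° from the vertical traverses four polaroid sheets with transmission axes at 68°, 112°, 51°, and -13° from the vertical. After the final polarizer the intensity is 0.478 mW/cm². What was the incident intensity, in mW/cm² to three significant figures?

I₀ ≈ 72.8 mW/cm²

I₁ = I₀ cos²(68° − 10°) = I₀ cos²(58°) = 0.2808 I₀.
I₂ = I₁ cos²(112° − 68°) = 0.2808 I₀ · cos²(44°) = 0.1453 I₀.
I₃ = I₂ cos²(51° − 112°) = 0.1453 I₀ · cos²(61°) = 0.03415 I₀.
I₄ = I₃ cos²(-13° − 51°) = 0.03415 I₀ · cos²(64°) = 0.006563 I₀.
So 0.478 mW/cm² = 0.006563 I₀, giving I₀ = 0.478/0.006563 = 72.83 mW/cm².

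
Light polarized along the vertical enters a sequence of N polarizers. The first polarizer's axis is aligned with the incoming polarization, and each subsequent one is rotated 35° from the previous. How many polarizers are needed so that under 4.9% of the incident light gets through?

First polarizer is aligned with the polarization: full transmission.
Each further stage multiplies by cos²(35°) = 0.671.
After N polarizers: T = 0.671^(N−1). Require T < 0.049 ⇒ N−1 > ln(0.049)/ln(0.671) = 7.56, so N−1 ≥ 8 and N = 9.
Check: N=9 gives T = 0.0411 < 0.049; N=8 gives T = 0.06125.

N = 9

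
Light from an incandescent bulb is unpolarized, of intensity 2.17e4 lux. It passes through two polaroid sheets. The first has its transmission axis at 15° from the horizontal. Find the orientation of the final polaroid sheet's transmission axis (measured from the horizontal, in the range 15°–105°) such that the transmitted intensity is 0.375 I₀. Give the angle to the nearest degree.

θ ≈ 45°

Unpolarized light through the first polarizer → I₁ = ½ I₀, now polarized at 15°.
Need I₂/I₀ = 0.375, so cos²(θ − 15°) = 0.375 / 0.5 = 0.75.
θ − 15° = arccos(√0.75) = 30.0°, giving θ ≈ 15 + 30.0 = 45.0°.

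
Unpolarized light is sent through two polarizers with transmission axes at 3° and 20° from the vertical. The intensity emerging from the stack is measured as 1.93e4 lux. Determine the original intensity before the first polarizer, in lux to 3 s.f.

Unpolarized light through the first polarizer → I₁ = ½ I₀, now polarized at 3°.
I₂ = I₁ cos²(20° − 3°) = 0.5 I₀ · cos²(17°) = 0.4573 I₀.
So 1.93e4 lux = 0.4573 I₀, giving I₀ = 1.93e4/0.4573 = 4.221e+04 lux.

I₀ ≈ 4.22e4 lux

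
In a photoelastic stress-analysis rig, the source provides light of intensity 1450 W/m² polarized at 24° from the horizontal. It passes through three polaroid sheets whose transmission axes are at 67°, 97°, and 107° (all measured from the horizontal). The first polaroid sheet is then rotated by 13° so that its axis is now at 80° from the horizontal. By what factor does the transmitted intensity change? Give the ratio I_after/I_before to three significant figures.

I_new/I_old ≈ 0.713

Before rotation:
I₁ = I₀ cos²(67° − 24°) = I₀ cos²(43°) = 0.5349 I₀.
I₂ = I₁ cos²(97° − 67°) = 0.5349 I₀ · cos²(30°) = 0.4012 I₀.
I₃ = I₂ cos²(107° − 97°) = 0.4012 I₀ · cos²(10°) = 0.3891 I₀.
After rotation:
I₁ = I₀ cos²(80° − 24°) = I₀ cos²(56°) = 0.3127 I₀.
I₂ = I₁ cos²(97° − 80°) = 0.3127 I₀ · cos²(17°) = 0.286 I₀.
I₃ = I₂ cos²(107° − 97°) = 0.286 I₀ · cos²(10°) = 0.2773 I₀.
Ratio = 0.2773 / 0.3891 = 0.7129.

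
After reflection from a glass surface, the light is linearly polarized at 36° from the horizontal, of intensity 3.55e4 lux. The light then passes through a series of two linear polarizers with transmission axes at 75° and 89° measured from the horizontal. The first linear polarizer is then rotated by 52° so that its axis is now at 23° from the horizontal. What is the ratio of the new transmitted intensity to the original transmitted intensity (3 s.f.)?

I_new/I_old ≈ 0.276

Before rotation:
By Malus's law, I₁ = I₀ cos²(75° − 36°) = I₀ cos²(39°) = 0.604 I₀.
I₂ = I₁ cos²(89° − 75°) = 0.604 I₀ · cos²(14°) = 0.5686 I₀.
After rotation:
I₁ = I₀ cos²(23° − 36°) = I₀ cos²(13°) = 0.9494 I₀.
I₂ = I₁ cos²(89° − 23°) = 0.9494 I₀ · cos²(66°) = 0.1571 I₀.
Ratio = 0.1571 / 0.5686 = 0.2762.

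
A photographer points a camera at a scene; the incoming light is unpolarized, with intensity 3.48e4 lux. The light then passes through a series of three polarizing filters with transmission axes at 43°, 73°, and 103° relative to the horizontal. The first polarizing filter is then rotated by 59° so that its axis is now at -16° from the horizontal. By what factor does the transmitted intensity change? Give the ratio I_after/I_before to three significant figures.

I_new/I_old ≈ 0.000406

Before rotation:
Unpolarized light through the first polarizer → I₁ = ½ I₀, now polarized at 43°.
I₂ = I₁ cos²(73° − 43°) = 0.5 I₀ · cos²(30°) = 0.375 I₀.
I₃ = I₂ cos²(103° − 73°) = 0.375 I₀ · cos²(30°) = 0.2813 I₀.
After rotation:
Unpolarized light through the first polarizer → I₁ = ½ I₀, now polarized at -16°.
I₂ = I₁ cos²(73° + 16°) = 0.5 I₀ · cos²(89°) = 0.0001523 I₀.
I₃ = I₂ cos²(103° − 73°) = 0.0001523 I₀ · cos²(30°) = 0.0001142 I₀.
Ratio = 0.0001142 / 0.2813 = 0.0004061.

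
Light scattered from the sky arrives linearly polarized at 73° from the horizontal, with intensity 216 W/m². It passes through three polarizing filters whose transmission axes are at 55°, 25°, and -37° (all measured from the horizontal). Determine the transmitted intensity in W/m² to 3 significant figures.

I ≈ 32.3 W/m²

I₁ = 216 W/m² · cos²(18°) = 195.4 W/m².
I₂ = I₁ · cos²(30°) = 195.4 · 0.75 = 146.5 W/m².
I₃ = I₂ · cos²(62°) = 146.5 · 0.2204 = 32.3 W/m².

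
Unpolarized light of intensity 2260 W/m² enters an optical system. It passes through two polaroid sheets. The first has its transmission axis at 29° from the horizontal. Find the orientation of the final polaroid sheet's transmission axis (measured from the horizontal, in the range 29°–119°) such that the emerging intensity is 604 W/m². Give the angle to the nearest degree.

Unpolarized light through the first polarizer → I₁ = ½ I₀, now polarized at 29°.
Target fraction: 604 / 2260 W/m² = 0.2673 of I₀.
Need I₂/I₀ = 0.2673, so cos²(θ − 29°) = 0.2673 / 0.5 = 0.5345.
θ − 29° = arccos(√0.5345) = 43.0°, giving θ ≈ 29 + 43.0 = 72.0°.

θ ≈ 72°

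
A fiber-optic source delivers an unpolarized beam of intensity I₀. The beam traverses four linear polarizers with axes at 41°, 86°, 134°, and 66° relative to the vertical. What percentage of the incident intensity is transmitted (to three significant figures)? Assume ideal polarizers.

≈ 1.57%

Unpolarized light through the first polarizer → I₁ = ½ I₀, now polarized at 41°.
I₂ = I₁ cos²(86° − 41°) = 0.5 I₀ · cos²(45°) = 0.25 I₀.
I₃ = I₂ cos²(134° − 86°) = 0.25 I₀ · cos²(48°) = 0.1119 I₀.
I₄ = I₃ cos²(66° − 134°) = 0.1119 I₀ · cos²(68°) = 0.01571 I₀.
That is 1.571% of the incident intensity.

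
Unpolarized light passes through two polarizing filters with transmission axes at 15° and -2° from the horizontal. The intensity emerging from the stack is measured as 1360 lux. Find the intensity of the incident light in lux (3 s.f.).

Unpolarized light through the first polarizer → I₁ = ½ I₀, now polarized at 15°.
I₂ = I₁ cos²(-2° − 15°) = 0.5 I₀ · cos²(17°) = 0.4573 I₀.
So 1360 lux = 0.4573 I₀, giving I₀ = 1360/0.4573 = 2974 lux.

I₀ ≈ 2970 lux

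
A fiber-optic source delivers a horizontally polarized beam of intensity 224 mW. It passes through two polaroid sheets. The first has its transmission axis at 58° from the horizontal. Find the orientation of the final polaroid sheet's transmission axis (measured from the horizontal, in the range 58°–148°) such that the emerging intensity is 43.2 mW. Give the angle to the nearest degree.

By Malus's law, I₁ = I₀ cos²(58° − 0°) = I₀ cos²(58°) = 0.2808 I₀.
Target fraction: 43.2 / 224 mW = 0.1929 of I₀.
Need I₂/I₀ = 0.1929, so cos²(θ − 58°) = 0.1929 / 0.2808 = 0.6868.
θ − 58° = arccos(√0.6868) = 34.0°, giving θ ≈ 58 + 34.0 = 92.0°.

θ ≈ 92°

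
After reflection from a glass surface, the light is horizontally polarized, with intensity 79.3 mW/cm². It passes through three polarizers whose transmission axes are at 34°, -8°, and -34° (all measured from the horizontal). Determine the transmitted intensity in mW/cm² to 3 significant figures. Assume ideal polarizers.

I₁ = 79.3 mW/cm² · cos²(34°) = 54.5 mW/cm².
I₂ = I₁ · cos²(42°) = 54.5 · 0.5523 = 30.1 mW/cm².
I₃ = I₂ · cos²(26°) = 30.1 · 0.8078 = 24.32 mW/cm².

I ≈ 24.3 mW/cm²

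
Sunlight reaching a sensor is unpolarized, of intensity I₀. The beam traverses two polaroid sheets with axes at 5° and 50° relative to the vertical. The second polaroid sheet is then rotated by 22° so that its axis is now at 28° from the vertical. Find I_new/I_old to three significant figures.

Before rotation:
Unpolarized light through the first polarizer → I₁ = ½ I₀, now polarized at 5°.
I₂ = I₁ cos²(50° − 5°) = 0.5 I₀ · cos²(45°) = 0.25 I₀.
After rotation:
Unpolarized light through the first polarizer → I₁ = ½ I₀, now polarized at 5°.
I₂ = I₁ cos²(28° − 5°) = 0.5 I₀ · cos²(23°) = 0.4237 I₀.
Ratio = 0.4237 / 0.25 = 1.695.

I_new/I_old ≈ 1.69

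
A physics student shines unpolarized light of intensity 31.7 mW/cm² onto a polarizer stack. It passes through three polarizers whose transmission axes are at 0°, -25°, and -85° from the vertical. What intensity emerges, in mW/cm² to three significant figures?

Unpolarized light through the first polarizer → I₁ = 31.7 mW/cm²/2 = 15.85 mW/cm², polarized at 0°.
I₂ = I₁ · cos²(25°) = 15.85 · 0.8214 = 13.02 mW/cm².
I₃ = I₂ · cos²(60°) = 13.02 · 0.25 = 3.255 mW/cm².

I ≈ 3.25 mW/cm²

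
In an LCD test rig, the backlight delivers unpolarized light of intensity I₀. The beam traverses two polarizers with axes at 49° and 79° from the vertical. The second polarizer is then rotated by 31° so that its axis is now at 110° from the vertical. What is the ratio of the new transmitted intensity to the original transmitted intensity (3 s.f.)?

I_new/I_old ≈ 0.313

Before rotation:
Unpolarized light through the first polarizer → I₁ = ½ I₀, now polarized at 49°.
I₂ = I₁ cos²(79° − 49°) = 0.5 I₀ · cos²(30°) = 0.375 I₀.
After rotation:
Unpolarized light through the first polarizer → I₁ = ½ I₀, now polarized at 49°.
I₂ = I₁ cos²(110° − 49°) = 0.5 I₀ · cos²(61°) = 0.1175 I₀.
Ratio = 0.1175 / 0.375 = 0.3134.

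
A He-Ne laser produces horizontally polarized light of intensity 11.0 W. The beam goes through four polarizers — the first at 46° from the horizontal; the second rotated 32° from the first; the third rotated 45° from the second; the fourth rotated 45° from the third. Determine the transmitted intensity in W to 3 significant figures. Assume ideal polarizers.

By Malus's law, I₁ = 11.0 W · cos²(46°) = 5.308 W.
I₂ = I₁ · cos²(32°) = 5.308 · 0.7192 = 3.817 W.
I₃ = I₂ · cos²(45°) = 3.817 · 0.5 = 1.909 W.
I₄ = I₃ · cos²(45°) = 1.909 · 0.5 = 0.9544 W.

I ≈ 0.954 W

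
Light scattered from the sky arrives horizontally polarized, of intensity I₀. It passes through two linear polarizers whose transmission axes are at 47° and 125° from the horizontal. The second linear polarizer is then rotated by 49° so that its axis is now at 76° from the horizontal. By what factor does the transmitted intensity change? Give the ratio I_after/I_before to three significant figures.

I_new/I_old ≈ 17.7

Before rotation:
By Malus's law, I₁ = I₀ cos²(47° − 0°) = I₀ cos²(47°) = 0.4651 I₀.
I₂ = I₁ cos²(125° − 47°) = 0.4651 I₀ · cos²(78°) = 0.02011 I₀.
After rotation:
I₁ = I₀ cos²(47° − 0°) = I₀ cos²(47°) = 0.4651 I₀.
I₂ = I₁ cos²(76° − 47°) = 0.4651 I₀ · cos²(29°) = 0.3558 I₀.
Ratio = 0.3558 / 0.02011 = 17.7.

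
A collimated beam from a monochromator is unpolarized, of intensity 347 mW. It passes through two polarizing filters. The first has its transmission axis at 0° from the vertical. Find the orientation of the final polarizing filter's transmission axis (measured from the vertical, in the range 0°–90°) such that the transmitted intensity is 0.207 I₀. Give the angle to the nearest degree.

θ ≈ 50°

Unpolarized light through the first polarizer → I₁ = ½ I₀, now polarized at 0°.
Need I₂/I₀ = 0.207, so cos²(θ − 0°) = 0.207 / 0.5 = 0.414.
θ − 0° = arccos(√0.414) = 50.0°, giving θ ≈ 0 + 50.0 = 50.0°.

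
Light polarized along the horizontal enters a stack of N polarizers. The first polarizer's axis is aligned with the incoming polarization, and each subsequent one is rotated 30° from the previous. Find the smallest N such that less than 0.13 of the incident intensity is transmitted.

N = 9

First polarizer is aligned with the polarization: full transmission.
Each further stage multiplies by cos²(30°) = 0.75.
After N polarizers: T = 0.75^(N−1). Require T < 0.13 ⇒ N−1 > ln(0.13)/ln(0.75) = 7.09, so N−1 ≥ 8 and N = 9.
Check: N=9 gives T = 0.1001 < 0.13; N=8 gives T = 0.1335.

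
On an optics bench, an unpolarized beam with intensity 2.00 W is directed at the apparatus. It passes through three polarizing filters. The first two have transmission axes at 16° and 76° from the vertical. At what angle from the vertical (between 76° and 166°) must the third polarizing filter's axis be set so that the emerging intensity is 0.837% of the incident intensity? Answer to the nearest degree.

θ ≈ 151°

Unpolarized light through the first polarizer → I₁ = ½ I₀, now polarized at 16°.
I₂ = I₁ cos²(76° − 16°) = 0.5 I₀ · cos²(60°) = 0.125 I₀.
Need I₃/I₀ = 0.00837, so cos²(θ − 76°) = 0.00837 / 0.125 = 0.06696.
θ − 76° = arccos(√0.06696) = 75.0°, giving θ ≈ 76 + 75.0 = 151.0°.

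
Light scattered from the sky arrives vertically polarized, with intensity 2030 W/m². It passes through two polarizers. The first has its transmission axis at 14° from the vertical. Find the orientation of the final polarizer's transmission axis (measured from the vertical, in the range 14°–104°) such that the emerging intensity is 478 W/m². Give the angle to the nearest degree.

θ ≈ 74°

I₁ = I₀ cos²(14° − 0°) = I₀ cos²(14°) = 0.9415 I₀.
Target fraction: 478 / 2030 W/m² = 0.2355 of I₀.
Need I₂/I₀ = 0.2355, so cos²(θ − 14°) = 0.2355 / 0.9415 = 0.2501.
θ − 14° = arccos(√0.2501) = 60.0°, giving θ ≈ 14 + 60.0 = 74.0°.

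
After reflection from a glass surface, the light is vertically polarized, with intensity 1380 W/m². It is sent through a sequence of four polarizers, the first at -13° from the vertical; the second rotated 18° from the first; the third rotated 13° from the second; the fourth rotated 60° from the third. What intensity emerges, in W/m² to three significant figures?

I₁ = 1380 W/m² · cos²(13°) = 1310 W/m².
I₂ = I₁ · cos²(18°) = 1310 · 0.9045 = 1185 W/m².
I₃ = I₂ · cos²(13°) = 1185 · 0.9494 = 1125 W/m².
I₄ = I₃ · cos²(60°) = 1125 · 0.25 = 281.3 W/m².

I ≈ 281 W/m²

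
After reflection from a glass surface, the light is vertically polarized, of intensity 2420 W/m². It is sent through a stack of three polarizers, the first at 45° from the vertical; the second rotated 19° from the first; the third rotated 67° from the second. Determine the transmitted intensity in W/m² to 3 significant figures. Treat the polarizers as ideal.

I₁ = 2420 W/m² · cos²(45°) = 1210 W/m².
I₂ = I₁ · cos²(19°) = 1210 · 0.894 = 1082 W/m².
I₃ = I₂ · cos²(67°) = 1082 · 0.1527 = 165.2 W/m².

I ≈ 165 W/m²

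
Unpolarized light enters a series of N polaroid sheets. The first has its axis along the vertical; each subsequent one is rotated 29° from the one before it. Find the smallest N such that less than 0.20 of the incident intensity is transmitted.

N = 5

First polarizer halves the unpolarized light: factor 1/2.
Each further stage multiplies by cos²(29°) = 0.765.
After N polarizers: T = 0.5·0.765^(N−1). Require T < 0.20 ⇒ N−1 > ln(0.20/0.5)/ln(0.765) = 3.42, so N−1 ≥ 4 and N = 5.
Check: N=5 gives T = 0.1712 < 0.20; N=4 gives T = 0.2238.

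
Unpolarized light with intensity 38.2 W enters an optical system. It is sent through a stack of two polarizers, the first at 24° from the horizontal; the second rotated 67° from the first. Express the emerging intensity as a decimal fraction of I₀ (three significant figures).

Unpolarized light through the first polarizer → I₁ = 38.2 W/2 = 19.1 W, polarized at 24°.
I₂ = I₁ · cos²(67°) = 19.1 · 0.1527 = 2.916 W.
Transmitted fraction = 0.07634.

I/I₀ ≈ 0.0763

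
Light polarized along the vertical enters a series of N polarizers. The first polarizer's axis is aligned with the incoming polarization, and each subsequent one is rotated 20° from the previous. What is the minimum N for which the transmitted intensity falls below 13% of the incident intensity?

N = 18

First polarizer is aligned with the polarization: full transmission.
Each further stage multiplies by cos²(20°) = 0.883.
After N polarizers: T = 0.883^(N−1). Require T < 0.13 ⇒ N−1 > ln(0.13)/ln(0.883) = 16.40, so N−1 ≥ 17 and N = 18.
Check: N=18 gives T = 0.1206 < 0.13; N=17 gives T = 0.1366.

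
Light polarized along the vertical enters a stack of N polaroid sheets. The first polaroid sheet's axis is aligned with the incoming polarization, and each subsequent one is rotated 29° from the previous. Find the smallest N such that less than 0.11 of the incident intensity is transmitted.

N = 10

First polarizer is aligned with the polarization: full transmission.
Each further stage multiplies by cos²(29°) = 0.765.
After N polarizers: T = 0.765^(N−1). Require T < 0.11 ⇒ N−1 > ln(0.11)/ln(0.765) = 8.24, so N−1 ≥ 9 and N = 10.
Check: N=10 gives T = 0.08969 < 0.11; N=9 gives T = 0.1172.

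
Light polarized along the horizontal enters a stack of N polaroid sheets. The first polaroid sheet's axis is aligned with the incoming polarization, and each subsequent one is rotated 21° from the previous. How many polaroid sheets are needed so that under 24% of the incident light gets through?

N = 12

First polarizer is aligned with the polarization: full transmission.
Each further stage multiplies by cos²(21°) = 0.8716.
After N polarizers: T = 0.8716^(N−1). Require T < 0.24 ⇒ N−1 > ln(0.24)/ln(0.8716) = 10.38, so N−1 ≥ 11 and N = 12.
Check: N=12 gives T = 0.2205 < 0.24; N=11 gives T = 0.253.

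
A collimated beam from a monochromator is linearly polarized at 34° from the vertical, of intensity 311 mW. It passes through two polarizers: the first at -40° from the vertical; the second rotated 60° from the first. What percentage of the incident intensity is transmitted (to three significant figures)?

≈ 1.90%

I₁ = 311 mW · cos²(74°) = 23.63 mW.
I₂ = I₁ · cos²(60°) = 23.63 · 0.25 = 5.907 mW.
That is 1.899% of the incident intensity.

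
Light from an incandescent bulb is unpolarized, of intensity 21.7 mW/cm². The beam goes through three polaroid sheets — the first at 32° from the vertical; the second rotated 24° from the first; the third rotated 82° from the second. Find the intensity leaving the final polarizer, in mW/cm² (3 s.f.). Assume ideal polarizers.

Unpolarized light through the first polarizer → I₁ = 21.7 mW/cm²/2 = 10.85 mW/cm², polarized at 32°.
I₂ = I₁ · cos²(24°) = 10.85 · 0.8346 = 9.055 mW/cm².
I₃ = I₂ · cos²(82°) = 9.055 · 0.01937 = 0.1754 mW/cm².

I ≈ 0.175 mW/cm²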